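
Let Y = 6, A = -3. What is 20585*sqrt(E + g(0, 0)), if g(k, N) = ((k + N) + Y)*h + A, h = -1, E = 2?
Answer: 20585*I*sqrt(7) ≈ 54463.0*I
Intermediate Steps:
g(k, N) = -9 - N - k (g(k, N) = ((k + N) + 6)*(-1) - 3 = ((N + k) + 6)*(-1) - 3 = (6 + N + k)*(-1) - 3 = (-6 - N - k) - 3 = -9 - N - k)
20585*sqrt(E + g(0, 0)) = 20585*sqrt(2 + (-9 - 1*0 - 1*0)) = 20585*sqrt(2 + (-9 + 0 + 0)) = 20585*sqrt(2 - 9) = 20585*sqrt(-7) = 20585*(I*sqrt(7)) = 20585*I*sqrt(7)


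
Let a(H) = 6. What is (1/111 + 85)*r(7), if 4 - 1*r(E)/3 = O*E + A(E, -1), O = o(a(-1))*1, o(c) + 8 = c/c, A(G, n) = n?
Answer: 509544/37 ≈ 13771.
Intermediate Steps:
o(c) = -7 (o(c) = -8 + c/c = -8 + 1 = -7)
O = -7 (O = -7*1 = -7)
r(E) = 15 + 21*E (r(E) = 12 - 3*(-7*E - 1) = 12 - 3*(-1 - 7*E) = 12 + (3 + 21*E) = 15 + 21*E)
(1/111 + 85)*r(7) = (1/111 + 85)*(15 + 21*7) = (1/111 + 85)*(15 + 147) = (9436/111)*162 = 509544/37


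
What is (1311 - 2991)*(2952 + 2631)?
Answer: -9379440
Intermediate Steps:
(1311 - 2991)*(2952 + 2631) = -1680*5583 = -9379440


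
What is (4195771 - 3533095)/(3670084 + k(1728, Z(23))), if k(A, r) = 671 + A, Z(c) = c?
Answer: 220892/1224161 ≈ 0.18044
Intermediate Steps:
(4195771 - 3533095)/(3670084 + k(1728, Z(23))) = (4195771 - 3533095)/(3670084 + (671 + 1728)) = 662676/(3670084 + 2399) = 662676/3672483 = 662676*(1/3672483) = 220892/1224161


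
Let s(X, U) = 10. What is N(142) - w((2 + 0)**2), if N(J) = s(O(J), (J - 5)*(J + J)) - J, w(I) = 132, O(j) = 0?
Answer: -264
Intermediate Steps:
N(J) = 10 - J
N(142) - w((2 + 0)**2) = (10 - 1*142) - 1*132 = (10 - 142) - 132 = -132 - 132 = -264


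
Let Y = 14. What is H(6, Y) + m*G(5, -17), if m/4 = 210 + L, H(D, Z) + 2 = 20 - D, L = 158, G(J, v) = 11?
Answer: 16204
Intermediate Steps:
H(D, Z) = 18 - D (H(D, Z) = -2 + (20 - D) = 18 - D)
m = 1472 (m = 4*(210 + 158) = 4*368 = 1472)
H(6, Y) + m*G(5, -17) = (18 - 1*6) + 1472*11 = (18 - 6) + 16192 = 12 + 16192 = 16204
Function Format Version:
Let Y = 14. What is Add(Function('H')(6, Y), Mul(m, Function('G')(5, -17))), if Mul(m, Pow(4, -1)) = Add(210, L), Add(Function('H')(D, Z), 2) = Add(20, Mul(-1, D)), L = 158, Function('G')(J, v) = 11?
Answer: 16204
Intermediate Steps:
Function('H')(D, Z) = Add(18, Mul(-1, D)) (Function('H')(D, Z) = Add(-2, Add(20, Mul(-1, D))) = Add(18, Mul(-1, D)))
m = 1472 (m = Mul(4, Add(210, 158)) = Mul(4, 368) = 1472)
Add(Function('H')(6, Y), Mul(m, Function('G')(5, -17))) = Add(Add(18, Mul(-1, 6)), Mul(1472, 11)) = Add(Add(18, -6), 16192) = Add(12, 16192) = 16204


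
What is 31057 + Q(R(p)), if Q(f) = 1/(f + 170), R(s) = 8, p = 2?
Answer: 5528147/178 ≈ 31057.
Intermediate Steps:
Q(f) = 1/(170 + f)
31057 + Q(R(p)) = 31057 + 1/(170 + 8) = 31057 + 1/178 = 5528147/178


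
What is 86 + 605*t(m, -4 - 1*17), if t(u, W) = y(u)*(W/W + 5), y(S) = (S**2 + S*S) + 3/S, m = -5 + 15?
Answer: 727175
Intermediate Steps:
m = 10
y(S) = 2*S**2 + 3/S (y(S) = (S**2 + S**2) + 3/S = 2*S**2 + 3/S)
t(u, W) = 6*(3 + 2*u**3)/u (t(u, W) = ((3 + 2*u**3)/u)*(W/W + 5) = ((3 + 2*u**3)/u)*(1 + 5) = ((3 + 2*u**3)/u)*6 = 6*(3 + 2*u**3)/u)
86 + 605*t(m, -4 - 1*17) = 86 + 605*(6*(3 + 2*10**3)/10) = 86 + 605*(6*(1/10)*(3 + 2*1000)) = 86 + 605*(6*(1/10)*(3 + 2000)) = 86 + 605*(6*(1/10)*2003) = 86 + 605*(6009/5) = 86 + 727089 = 727175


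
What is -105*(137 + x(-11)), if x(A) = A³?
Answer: 125370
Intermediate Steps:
-105*(137 + x(-11)) = -105*(137 + (-11)³) = -105*(137 - 1331) = -105*(-1194) = 125370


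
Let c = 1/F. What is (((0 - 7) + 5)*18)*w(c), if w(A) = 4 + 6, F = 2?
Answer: -360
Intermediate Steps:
c = ½ (c = 1/2 = ½ ≈ 0.50000)
w(A) = 10
(((0 - 7) + 5)*18)*w(c) = (((0 - 7) + 5)*18)*10 = ((-7 + 5)*18)*10 = -2*18*10 = -36*10 = -360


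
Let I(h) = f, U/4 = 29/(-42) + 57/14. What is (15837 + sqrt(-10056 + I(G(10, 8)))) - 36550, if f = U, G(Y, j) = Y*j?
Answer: -20713 + 2*I*sqrt(1107183)/21 ≈ -20713.0 + 100.21*I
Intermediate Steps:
U = 284/21 (U = 4*(29/(-42) + 57/14) = 4*(29*(-1/42) + 57*(1/14)) = 4*(-29/42 + 57/14) = 4*(71/21) = 284/21 ≈ 13.524)
f = 284/21 ≈ 13.524
I(h) = 284/21
(15837 + sqrt(-10056 + I(G(10, 8)))) - 36550 = (15837 + sqrt(-10056 + 284/21)) - 36550 = (15837 + sqrt(-210892/21)) - 36550 = (15837 + 2*I*sqrt(1107183)/21) - 36550 = -20713 + 2*I*sqrt(1107183)/21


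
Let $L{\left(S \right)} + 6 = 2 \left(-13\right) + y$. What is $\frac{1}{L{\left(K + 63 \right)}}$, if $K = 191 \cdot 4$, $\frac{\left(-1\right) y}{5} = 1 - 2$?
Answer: $- \frac{1}{27} \approx -0.037037$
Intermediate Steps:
$y = 5$ ($y = - 5 \left(1 - 2\right) = \left(-5\right) \left(-1\right) = 5$)
$K = 764$
$L{\left(S \right)} = -27$ ($L{\left(S \right)} = -6 + \left(2 \left(-13\right) + 5\right) = -6 + \left(-26 + 5\right) = -6 - 21 = -27$)
$\frac{1}{L{\left(K + 63 \right)}} = \frac{1}{-27} = - \frac{1}{27}$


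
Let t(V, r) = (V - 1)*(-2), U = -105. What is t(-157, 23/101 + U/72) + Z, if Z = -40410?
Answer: -40094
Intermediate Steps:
t(V, r) = 2 - 2*V (t(V, r) = (-1 + V)*(-2) = 2 - 2*V)
t(-157, 23/101 + U/72) + Z = (2 - 2*(-157)) - 40410 = (2 + 314) - 40410 = 316 - 40410 = -40094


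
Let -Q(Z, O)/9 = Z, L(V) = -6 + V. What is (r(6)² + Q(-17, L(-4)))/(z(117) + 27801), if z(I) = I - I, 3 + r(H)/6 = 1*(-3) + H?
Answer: 17/3089 ≈ 0.0055034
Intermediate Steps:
Q(Z, O) = -9*Z
r(H) = -36 + 6*H (r(H) = -18 + 6*(1*(-3) + H) = -18 + 6*(-3 + H) = -18 + (-18 + 6*H) = -36 + 6*H)
z(I) = 0
(r(6)² + Q(-17, L(-4)))/(z(117) + 27801) = ((-36 + 6*6)² - 9*(-17))/(0 + 27801) = ((-36 + 36)² + 153)/27801 = (0² + 153)*(1/27801) = (0 + 153)*(1/27801) = 153*(1/27801) = 17/3089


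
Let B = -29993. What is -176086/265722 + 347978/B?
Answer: -48873378757/3984899973 ≈ -12.265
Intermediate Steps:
-176086/265722 + 347978/B = -176086/265722 + 347978/(-29993) = -176086*1/265722 + 347978*(-1/29993) = -88043/132861 - 347978/29993 = -48873378757/3984899973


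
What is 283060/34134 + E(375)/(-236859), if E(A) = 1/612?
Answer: 6838621465391/824664400812 ≈ 8.2926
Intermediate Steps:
E(A) = 1/612
283060/34134 + E(375)/(-236859) = 283060/34134 + (1/612)/(-236859) = 283060*(1/34134) + (1/612)*(-1/236859) = 141530/17067 - 1/144957708 = 6838621465391/824664400812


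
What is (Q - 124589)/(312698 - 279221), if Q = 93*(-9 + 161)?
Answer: -110453/33477 ≈ -3.2994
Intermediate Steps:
Q = 14136 (Q = 93*152 = 14136)
(Q - 124589)/(312698 - 279221) = (14136 - 124589)/(312698 - 279221) = -110453/33477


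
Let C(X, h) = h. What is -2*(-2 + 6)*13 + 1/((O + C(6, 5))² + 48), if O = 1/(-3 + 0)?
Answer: -65303/628 ≈ -103.99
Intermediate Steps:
O = -⅓ (O = 1/(-3) = -⅓ ≈ -0.33333)
-2*(-2 + 6)*13 + 1/((O + C(6, 5))² + 48) = -2*(-2 + 6)*13 + 1/((-⅓ + 5)² + 48) = -2*4*13 + 1/((14/3)² + 48) = -8*13 + 1/(196/9 + 48) = -104 + 1/(628/9) = -104 + 9/628 = -65303/628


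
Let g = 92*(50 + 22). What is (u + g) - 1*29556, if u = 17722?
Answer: -5210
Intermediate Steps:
g = 6624 (g = 92*72 = 6624)
(u + g) - 1*29556 = (17722 + 6624) - 1*29556 = 24346 - 29556 = -5210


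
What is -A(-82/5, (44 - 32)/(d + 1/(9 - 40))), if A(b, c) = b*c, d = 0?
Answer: -30504/5 ≈ -6100.8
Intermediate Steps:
-A(-82/5, (44 - 32)/(d + 1/(9 - 40))) = -(-82/5)*(44 - 32)/(0 + 1/(9 - 40)) = -(-82*⅕)*12/(0 + 1/(-31)) = -(-82)*12/(0 - 1/31)/5 = -(-82)*12/(-1/31)/5 = -(-82)*12*(-31)/5 = -(-82)*(-372)/5 = -1*30504/5 = -30504/5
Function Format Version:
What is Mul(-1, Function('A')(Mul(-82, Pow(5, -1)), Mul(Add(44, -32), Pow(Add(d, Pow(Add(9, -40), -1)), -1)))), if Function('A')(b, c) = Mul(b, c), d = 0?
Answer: Rational(-30504, 5) ≈ -6100.8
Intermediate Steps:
Mul(-1, Function('A')(Mul(-82, Pow(5, -1)), Mul(Add(44, -32), Pow(Add(d, Pow(Add(9, -40), -1)), -1)))) = Mul(-1, Mul(Mul(-82, Pow(5, -1)), Mul(Add(44, -32), Pow(Add(0, Pow(Add(9, -40), -1)), -1)))) = Mul(-1, Mul(Mul(-82, Rational(1, 5)), Mul(12, Pow(Add(0, Pow(-31, -1)), -1)))) = Mul(-1, Mul(Rational(-82, 5), Mul(12, Pow(Add(0, Rational(-1, 31)), -1)))) = Mul(-1, Mul(Rational(-82, 5), Mul(12, Pow(Rational(-1, 31), -1)))) = Mul(-1, Mul(Rational(-82, 5), Mul(12, -31))) = Mul(-1, Mul(Rational(-82, 5), -372)) = Mul(-1, Rational(30504, 5)) = Rational(-30504, 5)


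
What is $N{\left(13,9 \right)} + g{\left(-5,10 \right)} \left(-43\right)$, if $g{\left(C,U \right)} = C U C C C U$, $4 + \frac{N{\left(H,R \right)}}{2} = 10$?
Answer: $-2687488$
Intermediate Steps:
$N{\left(H,R \right)} = 12$ ($N{\left(H,R \right)} = -8 + 2 \cdot 10 = -8 + 20 = 12$)
$g{\left(C,U \right)} = C^{4} U^{2}$ ($g{\left(C,U \right)} = U C^{2} C C U = U C^{3} C U = C^{4} U^{2}$)
$N{\left(13,9 \right)} + g{\left(-5,10 \right)} \left(-43\right) = 12 + \left(-5\right)^{4} \cdot 10^{2} \left(-43\right) = 12 + 625 \cdot 100 \left(-43\right) = 12 + 62500 \left(-43\right) = 12 - 2687500 = -2687488$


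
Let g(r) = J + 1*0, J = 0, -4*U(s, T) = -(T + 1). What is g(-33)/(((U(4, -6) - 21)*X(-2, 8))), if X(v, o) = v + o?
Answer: 0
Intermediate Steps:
U(s, T) = ¼ + T/4 (U(s, T) = -(-1)*(T + 1)/4 = -(-1)*(1 + T)/4 = -(-1 - T)/4 = ¼ + T/4)
X(v, o) = o + v
g(r) = 0 (g(r) = 0 + 1*0 = 0 + 0 = 0)
g(-33)/(((U(4, -6) - 21)*X(-2, 8))) = 0/((((¼ + (¼)*(-6)) - 21)*(8 - 2))) = 0/((((¼ - 3/2) - 21)*6)) = 0/(((-5/4 - 21)*6)) = 0/((-89/4*6)) = 0/(-267/2) = 0*(-2/267) = 0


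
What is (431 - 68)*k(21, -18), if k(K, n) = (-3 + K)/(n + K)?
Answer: 2178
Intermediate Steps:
k(K, n) = (-3 + K)/(K + n)
(431 - 68)*k(21, -18) = (431 - 68)*((-3 + 21)/(21 - 18)) = 363*(18/3) = 363*((⅓)*18) = 363*6 = 2178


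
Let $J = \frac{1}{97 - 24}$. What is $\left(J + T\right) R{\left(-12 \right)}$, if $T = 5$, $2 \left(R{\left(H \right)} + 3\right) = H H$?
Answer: $\frac{25254}{73} \approx 345.95$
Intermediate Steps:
$R{\left(H \right)} = -3 + \frac{H^{2}}{2}$ ($R{\left(H \right)} = -3 + \frac{H H}{2} = -3 + \frac{H^{2}}{2}$)
$J = \frac{1}{73} \approx 0.013699$
$\left(J + T\right) R{\left(-12 \right)} = \left(\frac{1}{73} + 5\right) \left(-3 + \frac{\left(-12\right)^{2}}{2}\right) = \frac{366 \left(-3 + \frac{1}{2} \cdot 144\right)}{73} = \frac{366 \left(-3 + 72\right)}{73} = \frac{366}{73} \cdot 69 = \frac{25254}{73}$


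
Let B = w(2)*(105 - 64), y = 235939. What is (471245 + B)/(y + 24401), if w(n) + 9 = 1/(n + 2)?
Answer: 376709/208272 ≈ 1.8087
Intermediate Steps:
w(n) = -9 + 1/(2 + n) (w(n) = -9 + 1/(n + 2) = -9 + 1/(2 + n))
B = -1435/4 (B = ((-17 - 9*2)/(2 + 2))*(105 - 64) = ((-17 - 18)/4)*41 = ((¼)*(-35))*41 = -35/4*41 = -1435/4 ≈ -358.75)
(471245 + B)/(y + 24401) = (471245 - 1435/4)/(235939 + 24401) = (1883545/4)/260340 = (1883545/4)*(1/260340) = 376709/208272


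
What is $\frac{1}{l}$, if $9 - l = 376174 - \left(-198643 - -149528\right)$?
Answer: $- \frac{1}{425280} \approx -2.3514 \cdot 10^{-6}$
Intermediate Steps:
$l = -425280$ ($l = 9 - \left(376174 - \left(-198643 - -149528\right)\right) = 9 - \left(376174 - \left(-198643 + 149528\right)\right) = 9 - \left(376174 - -49115\right) = 9 - \left(376174 + 49115\right) = 9 - 425289 = -425280$)
$\frac{1}{l} = \frac{1}{-425280} = - \frac{1}{425280}$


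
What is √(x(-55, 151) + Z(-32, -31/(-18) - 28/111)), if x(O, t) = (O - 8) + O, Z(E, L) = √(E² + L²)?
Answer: √(-5815512 + 74*√455159785)/222 ≈ 9.2718*I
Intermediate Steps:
x(O, t) = -8 + 2*O (x(O, t) = (-8 + O) + O = -8 + 2*O)
√(x(-55, 151) + Z(-32, -31/(-18) - 28/111)) = √((-8 + 2*(-55)) + √((-32)² + (-31/(-18) - 28/111)²)) = √((-8 - 110) + √(1024 + (-31*(-1/18) - 28*1/111)²)) = √(-118 + √(1024 + (31/18 - 28/111)²)) = √(-118 + √(1024 + (979/666)²)) = √(-118 + √(1024 + 958441/443556)) = √(-118 + √(455159785/443556)) = √(-118 + √455159785/666)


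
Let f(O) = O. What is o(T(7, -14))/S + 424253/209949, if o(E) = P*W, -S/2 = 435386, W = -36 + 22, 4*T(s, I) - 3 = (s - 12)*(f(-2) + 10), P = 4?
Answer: 13194263945/6529203951 ≈ 2.0208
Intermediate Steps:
T(s, I) = -93/4 + 2*s (T(s, I) = 3/4 + ((s - 12)*(-2 + 10))/4 = 3/4 + ((-12 + s)*8)/4 = 3/4 + (-96 + 8*s)/4 = 3/4 + (-24 + 2*s) = -93/4 + 2*s)
W = -14
S = -870772 (S = -2*435386 = -870772)
o(E) = -56 (o(E) = 4*(-14) = -56)
o(T(7, -14))/S + 424253/209949 = -56/(-870772) + 424253/209949 = -56*(-1/870772) + 424253*(1/209949) = 2/31099 + 424253/209949 = 13194263945/6529203951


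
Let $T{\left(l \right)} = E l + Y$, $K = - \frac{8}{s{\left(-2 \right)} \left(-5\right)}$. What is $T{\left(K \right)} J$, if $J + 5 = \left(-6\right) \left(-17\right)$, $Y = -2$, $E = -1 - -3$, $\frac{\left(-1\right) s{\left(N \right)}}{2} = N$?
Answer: $- \frac{582}{5} \approx -116.4$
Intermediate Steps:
$s{\left(N \right)} = - 2 N$
$E = 2$ ($E = -1 + 3 = 2$)
$K = \frac{2}{5}$ ($K = - \frac{8}{\left(-2\right) \left(-2\right) \left(-5\right)} = - \frac{8}{4 \left(-5\right)} = - \frac{8}{-20} = \left(-8\right) \left(- \frac{1}{20}\right) = \frac{2}{5} \approx 0.4$)
$T{\left(l \right)} = -2 + 2 l$ ($T{\left(l \right)} = 2 l - 2 = -2 + 2 l$)
$J = 97$ ($J = -5 - -102 = -5 + 102 = 97$)
$T{\left(K \right)} J = \left(-2 + 2 \cdot \frac{2}{5}\right) 97 = \left(-2 + \frac{4}{5}\right) 97 = \left(- \frac{6}{5}\right) 97 = - \frac{582}{5}$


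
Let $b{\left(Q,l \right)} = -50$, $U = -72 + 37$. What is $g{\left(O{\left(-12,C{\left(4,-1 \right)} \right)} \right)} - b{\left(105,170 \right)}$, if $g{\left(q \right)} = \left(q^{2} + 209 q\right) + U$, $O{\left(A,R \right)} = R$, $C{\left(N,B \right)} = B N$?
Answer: $-805$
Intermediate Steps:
$U = -35$
$g{\left(q \right)} = -35 + q^{2} + 209 q$ ($g{\left(q \right)} = \left(q^{2} + 209 q\right) - 35 = -35 + q^{2} + 209 q$)
$g{\left(O{\left(-12,C{\left(4,-1 \right)} \right)} \right)} - b{\left(105,170 \right)} = \left(-35 + \left(\left(-1\right) 4\right)^{2} + 209 \left(\left(-1\right) 4\right)\right) - -50 = \left(-35 + \left(-4\right)^{2} + 209 \left(-4\right)\right) + 50 = \left(-35 + 16 - 836\right) + 50 = -855 + 50 = -805$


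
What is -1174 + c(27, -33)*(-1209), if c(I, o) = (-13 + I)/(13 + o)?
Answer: -3277/10 ≈ -327.70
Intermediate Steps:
c(I, o) = (-13 + I)/(13 + o)
-1174 + c(27, -33)*(-1209) = -1174 + ((-13 + 27)/(13 - 33))*(-1209) = -1174 + (14/(-20))*(-1209) = -1174 - 1/20*14*(-1209) = -1174 - 7/10*(-1209) = -1174 + 8463/10 = -3277/10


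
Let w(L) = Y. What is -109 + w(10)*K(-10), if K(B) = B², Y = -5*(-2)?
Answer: 891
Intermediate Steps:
Y = 10
w(L) = 10
-109 + w(10)*K(-10) = -109 + 10*(-10)² = -109 + 10*100 = -109 + 1000 = 891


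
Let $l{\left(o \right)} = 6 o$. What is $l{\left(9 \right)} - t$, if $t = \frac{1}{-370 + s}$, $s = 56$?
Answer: $\frac{16957}{314} \approx 54.003$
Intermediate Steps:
$t = - \frac{1}{314}$ ($t = \frac{1}{-370 + 56} = \frac{1}{-314} = - \frac{1}{314} \approx -0.0031847$)
$l{\left(9 \right)} - t = 6 \cdot 9 - - \frac{1}{314} = 54 + \frac{1}{314} = \frac{16957}{314}$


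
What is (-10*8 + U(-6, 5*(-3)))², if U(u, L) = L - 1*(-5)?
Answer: 8100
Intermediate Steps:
U(u, L) = 5 + L (U(u, L) = L + 5 = 5 + L)
(-10*8 + U(-6, 5*(-3)))² = (-10*8 + (5 + 5*(-3)))² = (-80 + (5 - 15))² = (-80 - 10)² = (-90)² = 8100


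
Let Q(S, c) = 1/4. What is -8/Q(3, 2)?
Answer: -32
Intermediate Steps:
Q(S, c) = 1/4
-8/Q(3, 2) = -8/1/4 = -8*4 = -32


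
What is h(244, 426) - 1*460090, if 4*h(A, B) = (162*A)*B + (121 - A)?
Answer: 14998445/4 ≈ 3.7496e+6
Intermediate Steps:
h(A, B) = 121/4 - A/4 + 81*A*B/2 (h(A, B) = ((162*A)*B + (121 - A))/4 = (162*A*B + (121 - A))/4 = (121 - A + 162*A*B)/4 = 121/4 - A/4 + 81*A*B/2)
h(244, 426) - 1*460090 = (121/4 - 1/4*244 + (81/2)*244*426) - 1*460090 = (121/4 - 61 + 4209732) - 460090 = 16838805/4 - 460090 = 14998445/4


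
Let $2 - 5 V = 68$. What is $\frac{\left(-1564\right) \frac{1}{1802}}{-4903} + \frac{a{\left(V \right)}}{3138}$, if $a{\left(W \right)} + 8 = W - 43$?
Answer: $- \frac{27564333}{1359062570} \approx -0.020282$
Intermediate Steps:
$V = - \frac{66}{5}$ ($V = \frac{2}{5} - \frac{68}{5} = - \frac{66}{5} \approx -13.2$)
$a{\left(W \right)} = -51 + W$ ($a{\left(W \right)} = -8 + \left(W - 43\right) = -8 + \left(-43 + W\right) = -51 + W$)
$\frac{\left(-1564\right) \frac{1}{1802}}{-4903} + \frac{a{\left(V \right)}}{3138} = \frac{\left(-1564\right) \frac{1}{1802}}{-4903} + \frac{-51 - \frac{66}{5}}{3138} = \left(-1564\right) \frac{1}{1802} \left(- \frac{1}{4903}\right) - \frac{107}{5230} = \left(- \frac{46}{53}\right) \left(- \frac{1}{4903}\right) - \frac{107}{5230} = \frac{46}{259859} - \frac{107}{5230} = - \frac{27564333}{1359062570}$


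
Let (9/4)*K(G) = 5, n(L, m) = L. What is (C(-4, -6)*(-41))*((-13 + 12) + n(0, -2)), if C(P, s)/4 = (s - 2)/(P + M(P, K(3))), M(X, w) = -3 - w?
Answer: 11808/83 ≈ 142.27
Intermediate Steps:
K(G) = 20/9 (K(G) = (4/9)*5 = 20/9)
C(P, s) = 4*(-2 + s)/(-47/9 + P) (C(P, s) = 4*((s - 2)/(P + (-3 - 1*20/9))) = 4*((-2 + s)/(P + (-3 - 20/9))) = 4*((-2 + s)/(P - 47/9)) = 4*((-2 + s)/(-47/9 + P)) = 4*(-2 + s)/(-47/9 + P))
(C(-4, -6)*(-41))*((-13 + 12) + n(0, -2)) = ((36*(-2 - 6)/(-47 + 9*(-4)))*(-41))*((-13 + 12) + 0) = ((36*(-8)/(-47 - 36))*(-41))*(-1 + 0) = ((36*(-8)/(-83))*(-41))*(-1) = ((36*(-1/83)*(-8))*(-41))*(-1) = ((288/83)*(-41))*(-1) = -11808/83*(-1) = 11808/83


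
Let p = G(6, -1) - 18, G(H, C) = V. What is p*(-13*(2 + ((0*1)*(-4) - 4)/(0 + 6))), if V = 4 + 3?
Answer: 572/3 ≈ 190.67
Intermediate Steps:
V = 7
G(H, C) = 7
p = -11 (p = 7 - 18 = -11)
p*(-13*(2 + ((0*1)*(-4) - 4)/(0 + 6))) = -(-143)*(2 + ((0*1)*(-4) - 4)/(0 + 6)) = -(-143)*(2 + (0*(-4) - 4)/6) = -(-143)*(2 + (0 - 4)*(⅙)) = -(-143)*(2 - 4*⅙) = -(-143)*(2 - ⅔) = -(-143)*4/3 = -11*(-52/3) = 572/3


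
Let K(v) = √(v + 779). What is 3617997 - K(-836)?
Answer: 3617997 - I*√57 ≈ 3.618e+6 - 7.5498*I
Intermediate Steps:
K(v) = √(779 + v)
3617997 - K(-836) = 3617997 - √(779 - 836) = 3617997 - √(-57) = 3617997 - I*√57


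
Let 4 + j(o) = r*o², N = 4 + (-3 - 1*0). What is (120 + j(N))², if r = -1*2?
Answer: 12996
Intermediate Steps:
N = 1 (N = 4 + (-3 + 0) = 4 - 3 = 1)
r = -2
j(o) = -4 - 2*o²
(120 + j(N))² = (120 + (-4 - 2*1²))² = (120 + (-4 - 2*1))² = (120 + (-4 - 2))² = (120 - 6)² = 114² = 12996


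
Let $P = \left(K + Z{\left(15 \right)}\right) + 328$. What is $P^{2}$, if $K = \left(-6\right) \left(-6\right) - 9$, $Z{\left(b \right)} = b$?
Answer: $136900$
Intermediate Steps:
$K = 27$ ($K = 36 - 9 = 27$)
$P = 370$ ($P = \left(27 + 15\right) + 328 = 42 + 328 = 370$)
$P^{2} = 370^{2} = 136900$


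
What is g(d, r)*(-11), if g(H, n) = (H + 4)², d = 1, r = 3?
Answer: -275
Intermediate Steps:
g(H, n) = (4 + H)²
g(d, r)*(-11) = (4 + 1)²*(-11) = 5²*(-11) = 25*(-11) = -275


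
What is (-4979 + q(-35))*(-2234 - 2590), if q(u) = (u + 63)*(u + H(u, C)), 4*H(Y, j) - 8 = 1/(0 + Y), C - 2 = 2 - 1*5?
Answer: 142385184/5 ≈ 2.8477e+7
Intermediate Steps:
C = -1 (C = 2 + (2 - 1*5) = 2 + (2 - 5) = 2 - 3 = -1)
H(Y, j) = 2 + 1/(4*Y) (H(Y, j) = 2 + 1/(4*(0 + Y)) = 2 + 1/(4*Y))
q(u) = (63 + u)*(2 + u + 1/(4*u)) (q(u) = (u + 63)*(u + (2 + 1/(4*u))) = (63 + u)*(2 + u + 1/(4*u)))
(-4979 + q(-35))*(-2234 - 2590) = (-4979 + (505/4 + (-35)² + 65*(-35) + (63/4)/(-35)))*(-2234 - 2590) = (-4979 + (505/4 + 1225 - 2275 + (63/4)*(-1/35)))*(-4824) = (-4979 + (505/4 + 1225 - 2275 - 9/20))*(-4824) = (-4979 - 4621/5)*(-4824) = -29516/5*(-4824) = 142385184/5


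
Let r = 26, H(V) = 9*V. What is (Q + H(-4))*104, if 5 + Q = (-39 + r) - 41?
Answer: -9880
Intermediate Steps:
Q = -59 (Q = -5 + ((-39 + 26) - 41) = -5 + (-13 - 41) = -5 - 54 = -59)
(Q + H(-4))*104 = (-59 + 9*(-4))*104 = (-59 - 36)*104 = -95*104 = -9880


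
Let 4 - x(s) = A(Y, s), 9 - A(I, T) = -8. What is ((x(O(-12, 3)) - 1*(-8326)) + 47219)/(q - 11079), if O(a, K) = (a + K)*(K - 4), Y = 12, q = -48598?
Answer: -55532/59677 ≈ -0.93054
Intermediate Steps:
O(a, K) = (-4 + K)*(K + a) (O(a, K) = (K + a)*(-4 + K) = (-4 + K)*(K + a))
A(I, T) = 17 (A(I, T) = 9 - 1*(-8) = 9 + 8 = 17)
x(s) = -13 (x(s) = 4 - 1*17 = 4 - 17 = -13)
((x(O(-12, 3)) - 1*(-8326)) + 47219)/(q - 11079) = ((-13 - 1*(-8326)) + 47219)/(-48598 - 11079) = ((-13 + 8326) + 47219)/(-59677) = (8313 + 47219)*(-1/59677) = 55532*(-1/59677) = -55532/59677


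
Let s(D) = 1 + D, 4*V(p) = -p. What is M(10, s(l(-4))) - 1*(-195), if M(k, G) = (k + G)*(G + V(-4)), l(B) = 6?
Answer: 331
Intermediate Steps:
V(p) = -p/4 (V(p) = (-p)/4 = -p/4)
M(k, G) = (1 + G)*(G + k) (M(k, G) = (k + G)*(G - ¼*(-4)) = (G + k)*(G + 1) = (G + k)*(1 + G) = (1 + G)*(G + k))
M(10, s(l(-4))) - 1*(-195) = ((1 + 6) + 10 + (1 + 6)² + (1 + 6)*10) - 1*(-195) = (7 + 10 + 7² + 7*10) + 195 = (7 + 10 + 49 + 70) + 195 = 136 + 195 = 331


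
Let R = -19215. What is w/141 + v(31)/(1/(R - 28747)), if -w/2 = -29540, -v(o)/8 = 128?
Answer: 6925004488/141 ≈ 4.9113e+7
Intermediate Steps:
v(o) = -1024 (v(o) = -8*128 = -1024)
w = 59080 (w = -2*(-29540) = 59080)
w/141 + v(31)/(1/(R - 28747)) = 59080/141 - 1024/(1/(-19215 - 28747)) = 59080*(1/141) - 1024/(1/(-47962)) = 59080/141 - 1024/(-1/47962) = 59080/141 - 1024*(-47962) = 59080/141 + 49113088 = 6925004488/141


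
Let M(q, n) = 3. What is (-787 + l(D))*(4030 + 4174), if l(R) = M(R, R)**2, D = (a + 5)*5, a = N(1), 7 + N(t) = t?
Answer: -6382712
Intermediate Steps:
N(t) = -7 + t
a = -6 (a = -7 + 1 = -6)
D = -5 (D = (-6 + 5)*5 = -1*5 = -5)
l(R) = 9 (l(R) = 3**2 = 9)
(-787 + l(D))*(4030 + 4174) = (-787 + 9)*(4030 + 4174) = -778*8204 = -6382712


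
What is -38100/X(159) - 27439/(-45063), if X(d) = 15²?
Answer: -7603229/45063 ≈ -168.72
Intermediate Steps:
X(d) = 225
-38100/X(159) - 27439/(-45063) = -38100/225 - 27439/(-45063) = -38100*1/225 - 27439*(-1/45063) = -508/3 + 27439/45063 = -7603229/45063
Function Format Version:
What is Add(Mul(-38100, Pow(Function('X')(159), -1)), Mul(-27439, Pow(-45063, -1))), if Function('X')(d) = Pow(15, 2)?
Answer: Rational(-7603229, 45063) ≈ -168.72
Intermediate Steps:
Function('X')(d) = 225
Add(Mul(-38100, Pow(Function('X')(159), -1)), Mul(-27439, Pow(-45063, -1))) = Add(Mul(-38100, Pow(225, -1)), Mul(-27439, Pow(-45063, -1))) = Add(Mul(-38100, Rational(1, 225)), Mul(-27439, Rational(-1, 45063))) = Add(Rational(-508, 3), Rational(27439, 45063)) = Rational(-7603229, 45063)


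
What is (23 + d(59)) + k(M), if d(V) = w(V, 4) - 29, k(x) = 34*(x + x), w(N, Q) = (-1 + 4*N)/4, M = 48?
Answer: 13267/4 ≈ 3316.8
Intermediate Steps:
w(N, Q) = -1/4 + N (w(N, Q) = (-1 + 4*N)*(1/4) = -1/4 + N)
k(x) = 68*x (k(x) = 34*(2*x) = 68*x)
d(V) = -117/4 + V (d(V) = (-1/4 + V) - 29 = -117/4 + V)
(23 + d(59)) + k(M) = (23 + (-117/4 + 59)) + 68*48 = (23 + 119/4) + 3264 = 211/4 + 3264 = 13267/4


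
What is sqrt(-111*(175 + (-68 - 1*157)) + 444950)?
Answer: 10*sqrt(4505) ≈ 671.19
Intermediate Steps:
sqrt(-111*(175 + (-68 - 1*157)) + 444950) = sqrt(-111*(175 + (-68 - 157)) + 444950) = sqrt(-111*(175 - 225) + 444950) = sqrt(-111*(-50) + 444950) = sqrt(5550 + 444950) = sqrt(450500) = 10*sqrt(4505)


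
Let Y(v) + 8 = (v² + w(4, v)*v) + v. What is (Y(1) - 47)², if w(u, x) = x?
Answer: 2704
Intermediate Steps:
Y(v) = -8 + v + 2*v² (Y(v) = -8 + ((v² + v*v) + v) = -8 + ((v² + v²) + v) = -8 + (2*v² + v) = -8 + (v + 2*v²) = -8 + v + 2*v²)
(Y(1) - 47)² = ((-8 + 1 + 2*1²) - 47)² = ((-8 + 1 + 2*1) - 47)² = ((-8 + 1 + 2) - 47)² = (-5 - 47)² = (-52)² = 2704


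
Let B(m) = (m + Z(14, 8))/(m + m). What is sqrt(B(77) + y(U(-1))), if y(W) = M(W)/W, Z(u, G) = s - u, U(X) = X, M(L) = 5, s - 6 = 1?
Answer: 5*I*sqrt(22)/11 ≈ 2.132*I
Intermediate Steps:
s = 7 (s = 6 + 1 = 7)
Z(u, G) = 7 - u
B(m) = (-7 + m)/(2*m) (B(m) = (m + (7 - 1*14))/(m + m) = (m + (7 - 14))/((2*m)) = (m - 7)*(1/(2*m)) = (-7 + m)*(1/(2*m)) = (-7 + m)/(2*m))
y(W) = 5/W
sqrt(B(77) + y(U(-1))) = sqrt((1/2)*(-7 + 77)/77 + 5/(-1)) = sqrt((1/2)*(1/77)*70 + 5*(-1)) = sqrt(5/11 - 5) = sqrt(-50/11) = 5*I*sqrt(22)/11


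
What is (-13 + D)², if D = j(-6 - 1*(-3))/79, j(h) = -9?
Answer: 1073296/6241 ≈ 171.98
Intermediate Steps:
D = -9/79 ≈ -0.11392
(-13 + D)² = (-13 - 9/79)² = (-1036/79)² = 1073296/6241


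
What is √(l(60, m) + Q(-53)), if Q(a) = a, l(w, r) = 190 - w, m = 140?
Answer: √77 ≈ 8.7750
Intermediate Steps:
√(l(60, m) + Q(-53)) = √((190 - 1*60) - 53) = √((190 - 60) - 53) = √(130 - 53) = √77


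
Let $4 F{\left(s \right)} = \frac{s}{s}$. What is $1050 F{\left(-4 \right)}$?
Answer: $\frac{525}{2} \approx 262.5$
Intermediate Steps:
$F{\left(s \right)} = \frac{1}{4}$ ($F{\left(s \right)} = \frac{s \frac{1}{s}}{4} = \frac{1}{4} \cdot 1 = \frac{1}{4}$)
$1050 F{\left(-4 \right)} = 1050 \cdot \frac{1}{4} = \frac{525}{2}$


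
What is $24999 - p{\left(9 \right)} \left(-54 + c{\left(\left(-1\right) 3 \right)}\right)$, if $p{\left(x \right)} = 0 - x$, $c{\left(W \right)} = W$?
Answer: $24486$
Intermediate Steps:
$p{\left(x \right)} = - x$
$24999 - p{\left(9 \right)} \left(-54 + c{\left(\left(-1\right) 3 \right)}\right) = 24999 - \left(-1\right) 9 \left(-54 - 3\right) = 24999 - - 9 \left(-54 - 3\right) = 24999 - \left(-9\right) \left(-57\right) = 24999 - 513 = 24486$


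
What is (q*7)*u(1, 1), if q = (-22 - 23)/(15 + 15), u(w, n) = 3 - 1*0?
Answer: -63/2 ≈ -31.500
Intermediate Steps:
u(w, n) = 3 (u(w, n) = 3 + 0 = 3)
q = -3/2 (q = -45/30 = -45*1/30 = -3/2 ≈ -1.5000)
(q*7)*u(1, 1) = -3/2*7*3 = -21/2*3 = -63/2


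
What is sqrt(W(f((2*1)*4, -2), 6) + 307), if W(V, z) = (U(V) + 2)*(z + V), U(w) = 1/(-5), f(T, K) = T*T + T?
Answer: sqrt(11185)/5 ≈ 21.152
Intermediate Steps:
f(T, K) = T + T**2 (f(T, K) = T**2 + T = T + T**2)
U(w) = -1/5
W(V, z) = 9*V/5 + 9*z/5 (W(V, z) = (-1/5 + 2)*(z + V) = 9*(V + z)/5 = 9*V/5 + 9*z/5)
sqrt(W(f((2*1)*4, -2), 6) + 307) = sqrt((9*(((2*1)*4)*(1 + (2*1)*4))/5 + (9/5)*6) + 307) = sqrt((9*((2*4)*(1 + 2*4))/5 + 54/5) + 307) = sqrt((9*(8*(1 + 8))/5 + 54/5) + 307) = sqrt((9*(8*9)/5 + 54/5) + 307) = sqrt(((9/5)*72 + 54/5) + 307) = sqrt((648/5 + 54/5) + 307) = sqrt(702/5 + 307) = sqrt(2237/5) = sqrt(11185)/5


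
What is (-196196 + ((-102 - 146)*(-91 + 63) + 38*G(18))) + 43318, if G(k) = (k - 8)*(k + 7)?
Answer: -136434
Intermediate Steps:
G(k) = (-8 + k)*(7 + k)
(-196196 + ((-102 - 146)*(-91 + 63) + 38*G(18))) + 43318 = (-196196 + ((-102 - 146)*(-91 + 63) + 38*(-56 + 18² - 1*18))) + 43318 = (-196196 + (-248*(-28) + 38*(-56 + 324 - 18))) + 43318 = (-196196 + (6944 + 38*250)) + 43318 = (-196196 + (6944 + 9500)) + 43318 = (-196196 + 16444) + 43318 = -179752 + 43318 = -136434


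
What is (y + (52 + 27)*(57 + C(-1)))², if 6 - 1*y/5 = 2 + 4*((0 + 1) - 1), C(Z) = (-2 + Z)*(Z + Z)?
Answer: 24970009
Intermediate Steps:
C(Z) = 2*Z*(-2 + Z) (C(Z) = (-2 + Z)*(2*Z) = 2*Z*(-2 + Z))
y = 20 (y = 30 - 5*(2 + 4*((0 + 1) - 1)) = 30 - 5*(2 + 4*(1 - 1)) = 30 - 5*(2 + 4*0) = 30 - 5*(2 + 0) = 30 - 5*2 = 30 - 10 = 20)
(y + (52 + 27)*(57 + C(-1)))² = (20 + (52 + 27)*(57 + 2*(-1)*(-2 - 1)))² = (20 + 79*(57 + 2*(-1)*(-3)))² = (20 + 79*(57 + 6))² = (20 + 79*63)² = (20 + 4977)² = 4997² = 24970009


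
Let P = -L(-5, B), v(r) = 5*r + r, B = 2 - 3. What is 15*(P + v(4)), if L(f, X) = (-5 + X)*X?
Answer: 270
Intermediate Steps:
B = -1
L(f, X) = X*(-5 + X)
v(r) = 6*r
P = -6 (P = -(-1)*(-5 - 1) = -(-1)*(-6) = -1*6 = -6)
15*(P + v(4)) = 15*(-6 + 6*4) = 15*(-6 + 24) = 15*18 = 270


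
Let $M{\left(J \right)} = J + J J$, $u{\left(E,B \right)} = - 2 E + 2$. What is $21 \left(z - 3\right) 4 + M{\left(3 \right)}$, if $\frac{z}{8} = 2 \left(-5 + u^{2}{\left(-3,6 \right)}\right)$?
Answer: $79056$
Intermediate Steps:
$u{\left(E,B \right)} = 2 - 2 E$
$M{\left(J \right)} = J + J^{2}$
$z = 944$ ($z = 8 \cdot 2 \left(-5 + \left(2 - -6\right)^{2}\right) = 8 \cdot 2 \left(-5 + \left(2 + 6\right)^{2}\right) = 8 \cdot 2 \left(-5 + 8^{2}\right) = 8 \cdot 2 \left(-5 + 64\right) = 8 \cdot 2 \cdot 59 = 8 \cdot 118 = 944$)
$21 \left(z - 3\right) 4 + M{\left(3 \right)} = 21 \left(944 - 3\right) 4 + 3 \left(1 + 3\right) = 21 \cdot 941 \cdot 4 + 3 \cdot 4 = 21 \cdot 3764 + 12 = 79044 + 12 = 79056$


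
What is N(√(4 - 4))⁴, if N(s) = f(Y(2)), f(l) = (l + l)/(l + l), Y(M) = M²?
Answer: 1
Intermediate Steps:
f(l) = 1 (f(l) = (2*l)/((2*l)) = (2*l)*(1/(2*l)) = 1)
N(s) = 1
N(√(4 - 4))⁴ = 1⁴ = 1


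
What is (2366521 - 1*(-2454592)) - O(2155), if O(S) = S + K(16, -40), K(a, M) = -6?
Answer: 4818964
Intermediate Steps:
O(S) = -6 + S (O(S) = S - 6 = -6 + S)
(2366521 - 1*(-2454592)) - O(2155) = (2366521 - 1*(-2454592)) - (-6 + 2155) = (2366521 + 2454592) - 1*2149 = 4821113 - 2149 = 4818964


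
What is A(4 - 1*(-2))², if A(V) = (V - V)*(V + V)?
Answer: 0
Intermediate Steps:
A(V) = 0 (A(V) = 0*(2*V) = 0)
A(4 - 1*(-2))² = 0² = 0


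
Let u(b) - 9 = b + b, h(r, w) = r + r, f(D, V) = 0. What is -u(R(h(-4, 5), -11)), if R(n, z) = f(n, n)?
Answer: -9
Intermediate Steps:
h(r, w) = 2*r
R(n, z) = 0
u(b) = 9 + 2*b (u(b) = 9 + (b + b) = 9 + 2*b)
-u(R(h(-4, 5), -11)) = -(9 + 2*0) = -(9 + 0) = -1*9 = -9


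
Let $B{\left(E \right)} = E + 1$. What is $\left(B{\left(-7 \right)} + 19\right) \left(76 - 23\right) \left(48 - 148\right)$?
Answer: $-68900$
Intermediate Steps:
$B{\left(E \right)} = 1 + E$
$\left(B{\left(-7 \right)} + 19\right) \left(76 - 23\right) \left(48 - 148\right) = \left(\left(1 - 7\right) + 19\right) \left(76 - 23\right) \left(48 - 148\right) = \left(-6 + 19\right) 53 \left(-100\right) = 13 \cdot 53 \left(-100\right) = 689 \left(-100\right) = -68900$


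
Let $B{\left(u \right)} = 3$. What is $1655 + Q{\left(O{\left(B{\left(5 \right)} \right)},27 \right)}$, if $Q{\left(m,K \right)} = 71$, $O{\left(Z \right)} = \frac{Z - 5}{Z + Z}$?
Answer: $1726$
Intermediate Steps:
$O{\left(Z \right)} = \frac{-5 + Z}{2 Z}$
$1655 + Q{\left(O{\left(B{\left(5 \right)} \right)},27 \right)} = 1655 + 71 = 1726$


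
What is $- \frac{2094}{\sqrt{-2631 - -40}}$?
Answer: $\frac{2094 i \sqrt{2591}}{2591} \approx 41.138 i$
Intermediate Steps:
$- \frac{2094}{\sqrt{-2631 - -40}} = - \frac{2094}{\sqrt{-2631 + 40}} = - \frac{2094}{\sqrt{-2591}} = - \frac{2094}{i \sqrt{2591}} = - 2094 \left(- \frac{i \sqrt{2591}}{2591}\right) = \frac{2094 i \sqrt{2591}}{2591}$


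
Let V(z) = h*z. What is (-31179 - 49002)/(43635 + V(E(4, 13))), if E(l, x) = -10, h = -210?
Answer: -26727/15245 ≈ -1.7532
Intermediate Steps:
V(z) = -210*z
(-31179 - 49002)/(43635 + V(E(4, 13))) = (-31179 - 49002)/(43635 - 210*(-10)) = -80181/(43635 + 2100) = -80181/45735 = -80181*1/45735 = -26727/15245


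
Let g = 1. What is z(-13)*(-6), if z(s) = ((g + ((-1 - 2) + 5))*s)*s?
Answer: -3042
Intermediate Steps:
z(s) = 3*s**2 (z(s) = ((1 + ((-1 - 2) + 5))*s)*s = ((1 + (-3 + 5))*s)*s = ((1 + 2)*s)*s = (3*s)*s = 3*s**2)
z(-13)*(-6) = (3*(-13)**2)*(-6) = (3*169)*(-6) = 507*(-6) = -3042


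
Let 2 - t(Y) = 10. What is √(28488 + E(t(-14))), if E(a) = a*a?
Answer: 2*√7138 ≈ 168.97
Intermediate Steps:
t(Y) = -8 (t(Y) = 2 - 1*10 = 2 - 10 = -8)
E(a) = a²
√(28488 + E(t(-14))) = √(28488 + (-8)²) = √(28488 + 64) = √28552 = 2*√7138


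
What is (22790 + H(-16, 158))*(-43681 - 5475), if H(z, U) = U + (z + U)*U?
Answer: -2230895904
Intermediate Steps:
H(z, U) = U + U*(U + z) (H(z, U) = U + (U + z)*U = U + U*(U + z))
(22790 + H(-16, 158))*(-43681 - 5475) = (22790 + 158*(1 + 158 - 16))*(-43681 - 5475) = (22790 + 158*143)*(-49156) = (22790 + 22594)*(-49156) = 45384*(-49156) = -2230895904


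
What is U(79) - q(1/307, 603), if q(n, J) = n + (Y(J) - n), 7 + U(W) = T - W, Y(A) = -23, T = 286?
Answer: 223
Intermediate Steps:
U(W) = 279 - W (U(W) = -7 + (286 - W) = 279 - W)
q(n, J) = -23 (q(n, J) = n + (-23 - n) = -23)
U(79) - q(1/307, 603) = (279 - 1*79) - 1*(-23) = (279 - 79) + 23 = 200 + 23 = 223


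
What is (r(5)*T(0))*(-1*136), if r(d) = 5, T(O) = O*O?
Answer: 0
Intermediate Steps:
T(O) = O²
(r(5)*T(0))*(-1*136) = (5*0²)*(-1*136) = (5*0)*(-136) = 0*(-136) = 0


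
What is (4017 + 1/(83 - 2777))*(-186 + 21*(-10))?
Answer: -714238602/449 ≈ -1.5907e+6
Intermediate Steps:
(4017 + 1/(83 - 2777))*(-186 + 21*(-10)) = (4017 + 1/(-2694))*(-186 - 210) = (4017 - 1/2694)*(-396) = (10821797/2694)*(-396) = -714238602/449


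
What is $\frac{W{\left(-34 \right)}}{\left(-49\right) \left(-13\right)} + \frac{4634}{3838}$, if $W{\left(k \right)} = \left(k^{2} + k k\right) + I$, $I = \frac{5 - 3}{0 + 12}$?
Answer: $\frac{35477861}{7334418} \approx 4.8372$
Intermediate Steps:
$I = \frac{1}{6}$ ($I = \frac{2}{12} = 2 \cdot \frac{1}{12} = \frac{1}{6} \approx 0.16667$)
$W{\left(k \right)} = \frac{1}{6} + 2 k^{2}$ ($W{\left(k \right)} = \left(k^{2} + k k\right) + \frac{1}{6} = \left(k^{2} + k^{2}\right) + \frac{1}{6} = 2 k^{2} + \frac{1}{6} = \frac{1}{6} + 2 k^{2}$)
$\frac{W{\left(-34 \right)}}{\left(-49\right) \left(-13\right)} + \frac{4634}{3838} = \frac{\frac{1}{6} + 2 \left(-34\right)^{2}}{\left(-49\right) \left(-13\right)} + \frac{4634}{3838} = \frac{\frac{1}{6} + 2 \cdot 1156}{637} + 4634 \cdot \frac{1}{3838} = \left(\frac{1}{6} + 2312\right) \frac{1}{637} + \frac{2317}{1919} = \frac{13873}{6} \cdot \frac{1}{637} + \frac{2317}{1919} = \frac{13873}{3822} + \frac{2317}{1919} = \frac{35477861}{7334418}$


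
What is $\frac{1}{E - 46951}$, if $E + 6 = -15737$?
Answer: $- \frac{1}{62694} \approx -1.595 \cdot 10^{-5}$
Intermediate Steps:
$E = -15743$ ($E = -6 - 15737 = -15743$)
$\frac{1}{E - 46951} = \frac{1}{-15743 - 46951} = \frac{1}{-62694} = - \frac{1}{62694}$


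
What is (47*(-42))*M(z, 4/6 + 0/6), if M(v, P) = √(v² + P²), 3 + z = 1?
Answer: -1316*√10 ≈ -4161.6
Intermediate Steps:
z = -2 (z = -3 + 1 = -2)
M(v, P) = √(P² + v²)
(47*(-42))*M(z, 4/6 + 0/6) = (47*(-42))*√((4/6 + 0/6)² + (-2)²) = -1974*√((4*(⅙) + 0*(⅙))² + 4) = -1974*√((⅔ + 0)² + 4) = -1974*√((⅔)² + 4) = -1974*√(4/9 + 4) = -1316*√10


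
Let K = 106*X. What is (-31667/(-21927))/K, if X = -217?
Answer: -31667/504364854 ≈ -6.2786e-5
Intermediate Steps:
K = -23002 (K = 106*(-217) = -23002)
(-31667/(-21927))/K = -31667/(-21927)/(-23002) = -31667*(-1/21927)*(-1/23002) = (31667/21927)*(-1/23002) = -31667/504364854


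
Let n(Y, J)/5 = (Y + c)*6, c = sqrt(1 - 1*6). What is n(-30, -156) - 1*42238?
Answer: -43138 + 30*I*sqrt(5) ≈ -43138.0 + 67.082*I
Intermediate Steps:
c = I*sqrt(5) (c = sqrt(1 - 6) = sqrt(-5) = I*sqrt(5) ≈ 2.2361*I)
n(Y, J) = 30*Y + 30*I*sqrt(5) (n(Y, J) = 5*((Y + I*sqrt(5))*6) = 5*(6*Y + 6*I*sqrt(5)) = 30*Y + 30*I*sqrt(5))
n(-30, -156) - 1*42238 = (30*(-30) + 30*I*sqrt(5)) - 1*42238 = (-900 + 30*I*sqrt(5)) - 42238 = -43138 + 30*I*sqrt(5)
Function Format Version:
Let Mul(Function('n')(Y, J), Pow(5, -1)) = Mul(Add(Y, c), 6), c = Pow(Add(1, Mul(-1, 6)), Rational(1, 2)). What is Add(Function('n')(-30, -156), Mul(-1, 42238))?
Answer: Add(-43138, Mul(30, I, Pow(5, Rational(1, 2)))) ≈ Add(-43138., Mul(67.082, I))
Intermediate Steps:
c = Mul(I, Pow(5, Rational(1, 2))) (c = Pow(Add(1, -6), Rational(1, 2)) = Pow(-5, Rational(1, 2)) = Mul(I, Pow(5, Rational(1, 2))) ≈ Mul(2.2361, I))
Function('n')(Y, J) = Add(Mul(30, Y), Mul(30, I, Pow(5, Rational(1, 2)))) (Function('n')(Y, J) = Mul(5, Mul(Add(Y, Mul(I, Pow(5, Rational(1, 2)))), 6)) = Mul(5, Add(Mul(6, Y), Mul(6, I, Pow(5, Rational(1, 2))))) = Add(Mul(30, Y), Mul(30, I, Pow(5, Rational(1, 2)))))
Add(Function('n')(-30, -156), Mul(-1, 42238)) = Add(Add(Mul(30, -30), Mul(30, I, Pow(5, Rational(1, 2)))), Mul(-1, 42238)) = Add(Add(-900, Mul(30, I, Pow(5, Rational(1, 2)))), -42238) = Add(-43138, Mul(30, I, Pow(5, Rational(1, 2))))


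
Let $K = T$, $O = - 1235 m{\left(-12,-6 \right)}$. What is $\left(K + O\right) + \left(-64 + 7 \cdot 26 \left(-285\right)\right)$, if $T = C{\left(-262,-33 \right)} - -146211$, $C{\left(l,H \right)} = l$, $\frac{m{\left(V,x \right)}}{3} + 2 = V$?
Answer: $145885$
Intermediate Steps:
$m{\left(V,x \right)} = -6 + 3 V$
$T = 145949$ ($T = -262 - -146211 = -262 + 146211 = 145949$)
$O = 51870$ ($O = - 1235 \left(-6 + 3 \left(-12\right)\right) = - 1235 \left(-6 - 36\right) = \left(-1235\right) \left(-42\right) = 51870$)
$K = 145949$
$\left(K + O\right) + \left(-64 + 7 \cdot 26 \left(-285\right)\right) = \left(145949 + 51870\right) + \left(-64 + 7 \cdot 26 \left(-285\right)\right) = 197819 + \left(-64 + 182 \left(-285\right)\right) = 197819 - 51934 = 145885$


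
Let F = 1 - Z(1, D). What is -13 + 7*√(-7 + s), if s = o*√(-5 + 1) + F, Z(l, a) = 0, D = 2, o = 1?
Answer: -13 + 7*√(-6 + 2*I) ≈ -10.18 + 17.377*I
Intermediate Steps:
F = 1 (F = 1 - 1*0 = 1 + 0 = 1)
s = 1 + 2*I (s = 1*√(-5 + 1) + 1 = 1*√(-4) + 1 = 1*(2*I) + 1 = 2*I + 1 = 1 + 2*I ≈ 1.0 + 2.0*I)
-13 + 7*√(-7 + s) = -13 + 7*√(-7 + (1 + 2*I)) = -13 + 7*√(-6 + 2*I)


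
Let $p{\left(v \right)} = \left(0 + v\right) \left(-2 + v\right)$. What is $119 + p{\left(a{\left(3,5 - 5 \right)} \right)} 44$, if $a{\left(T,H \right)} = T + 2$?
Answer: $779$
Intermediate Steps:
$a{\left(T,H \right)} = 2 + T$
$p{\left(v \right)} = v \left(-2 + v\right)$
$119 + p{\left(a{\left(3,5 - 5 \right)} \right)} 44 = 119 + \left(2 + 3\right) \left(-2 + \left(2 + 3\right)\right) 44 = 119 + 5 \left(-2 + 5\right) 44 = 119 + 5 \cdot 3 \cdot 44 = 119 + 15 \cdot 44 = 119 + 660 = 779$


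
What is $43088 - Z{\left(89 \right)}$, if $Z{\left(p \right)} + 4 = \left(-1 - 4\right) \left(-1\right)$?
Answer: $43087$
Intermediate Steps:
$Z{\left(p \right)} = 1$ ($Z{\left(p \right)} = -4 + \left(-1 - 4\right) \left(-1\right) = -4 - -5 = -4 + 5 = 1$)
$43088 - Z{\left(89 \right)} = 43088 - 1 = 43087$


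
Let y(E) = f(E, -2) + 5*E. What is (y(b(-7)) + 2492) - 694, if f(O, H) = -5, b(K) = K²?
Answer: 2038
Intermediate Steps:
y(E) = -5 + 5*E
(y(b(-7)) + 2492) - 694 = ((-5 + 5*(-7)²) + 2492) - 694 = ((-5 + 5*49) + 2492) - 694 = ((-5 + 245) + 2492) - 694 = (240 + 2492) - 694 = 2732 - 694 = 2038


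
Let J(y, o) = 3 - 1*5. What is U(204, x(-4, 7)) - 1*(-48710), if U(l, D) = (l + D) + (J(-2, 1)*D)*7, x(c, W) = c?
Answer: 48966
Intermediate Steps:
J(y, o) = -2 (J(y, o) = 3 - 5 = -2)
U(l, D) = l - 13*D (U(l, D) = (l + D) - 2*D*7 = (D + l) - 14*D = l - 13*D)
U(204, x(-4, 7)) - 1*(-48710) = (204 - 13*(-4)) - 1*(-48710) = (204 + 52) + 48710 = 256 + 48710 = 48966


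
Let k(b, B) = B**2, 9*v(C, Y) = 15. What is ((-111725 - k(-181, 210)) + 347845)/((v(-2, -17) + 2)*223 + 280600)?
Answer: 576060/844253 ≈ 0.68233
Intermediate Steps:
v(C, Y) = 5/3 (v(C, Y) = (1/9)*15 = 5/3)
((-111725 - k(-181, 210)) + 347845)/((v(-2, -17) + 2)*223 + 280600) = ((-111725 - 1*210**2) + 347845)/((5/3 + 2)*223 + 280600) = ((-111725 - 1*44100) + 347845)/((11/3)*223 + 280600) = ((-111725 - 44100) + 347845)/(2453/3 + 280600) = (-155825 + 347845)/(844253/3) = 192020*(3/844253) = 576060/844253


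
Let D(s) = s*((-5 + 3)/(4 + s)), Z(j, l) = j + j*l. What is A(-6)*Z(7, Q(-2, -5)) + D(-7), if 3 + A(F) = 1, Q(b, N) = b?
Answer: 28/3 ≈ 9.3333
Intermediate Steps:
A(F) = -2 (A(F) = -3 + 1 = -2)
D(s) = -2*s/(4 + s) (D(s) = s*(-2/(4 + s)) = -2*s/(4 + s))
A(-6)*Z(7, Q(-2, -5)) + D(-7) = -14*(1 - 2) - 2*(-7)/(4 - 7) = -14*(-1) - 2*(-7)/(-3) = -2*(-7) - 2*(-7)*(-1/3) = 14 - 14/3 = 28/3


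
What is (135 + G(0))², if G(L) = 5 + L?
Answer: 19600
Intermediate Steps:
(135 + G(0))² = (135 + (5 + 0))² = (135 + 5)² = 140² = 19600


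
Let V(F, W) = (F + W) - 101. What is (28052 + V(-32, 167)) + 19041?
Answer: 47127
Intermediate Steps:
V(F, W) = -101 + F + W
(28052 + V(-32, 167)) + 19041 = (28052 + (-101 - 32 + 167)) + 19041 = (28052 + 34) + 19041 = 28086 + 19041 = 47127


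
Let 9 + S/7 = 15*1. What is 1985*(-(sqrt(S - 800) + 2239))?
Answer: -4444415 - 1985*I*sqrt(758) ≈ -4.4444e+6 - 54651.0*I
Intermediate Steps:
S = 42 (S = -63 + 7*(15*1) = -63 + 7*15 = -63 + 105 = 42)
1985*(-(sqrt(S - 800) + 2239)) = 1985*(-(sqrt(42 - 800) + 2239)) = 1985*(-(sqrt(-758) + 2239)) = 1985*(-(I*sqrt(758) + 2239)) = 1985*(-(2239 + I*sqrt(758))) = 1985*(-2239 - I*sqrt(758)) = -4444415 - 1985*I*sqrt(758)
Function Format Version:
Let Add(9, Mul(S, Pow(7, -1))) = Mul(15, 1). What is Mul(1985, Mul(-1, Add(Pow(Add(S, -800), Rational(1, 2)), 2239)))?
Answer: Add(-4444415, Mul(-1985, I, Pow(758, Rational(1, 2)))) ≈ Add(-4.4444e+6, Mul(-54651., I))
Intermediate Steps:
S = 42 (S = Add(-63, Mul(7, Mul(15, 1))) = Add(-63, Mul(7, 15)) = Add(-63, 105) = 42)
Mul(1985, Mul(-1, Add(Pow(Add(S, -800), Rational(1, 2)), 2239))) = Mul(1985, Mul(-1, Add(Pow(Add(42, -800), Rational(1, 2)), 2239))) = Mul(1985, Mul(-1, Add(Pow(-758, Rational(1, 2)), 2239))) = Mul(1985, Mul(-1, Add(Mul(I, Pow(758, Rational(1, 2))), 2239))) = Mul(1985, Mul(-1, Add(2239, Mul(I, Pow(758, Rational(1, 2)))))) = Mul(1985, Add(-2239, Mul(-1, I, Pow(758, Rational(1, 2))))) = Add(-4444415, Mul(-1985, I, Pow(758, Rational(1, 2))))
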